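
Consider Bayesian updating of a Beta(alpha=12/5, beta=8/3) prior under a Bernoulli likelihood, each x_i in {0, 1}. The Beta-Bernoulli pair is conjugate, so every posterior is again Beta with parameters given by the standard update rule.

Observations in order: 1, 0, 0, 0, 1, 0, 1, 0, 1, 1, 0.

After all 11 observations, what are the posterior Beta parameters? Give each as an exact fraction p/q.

alpha=37/5, beta=26/3

obs 1: x=1 → posterior Beta(17/5, 8/3)
obs 2: x=0 → posterior Beta(17/5, 11/3)
obs 3: x=0 → posterior Beta(17/5, 14/3)
obs 4: x=0 → posterior Beta(17/5, 17/3)
obs 5: x=1 → posterior Beta(22/5, 17/3)
obs 6: x=0 → posterior Beta(22/5, 20/3)
obs 7: x=1 → posterior Beta(27/5, 20/3)
obs 8: x=0 → posterior Beta(27/5, 23/3)
obs 9: x=1 → posterior Beta(32/5, 23/3)
obs 10: x=1 → posterior Beta(37/5, 23/3)
obs 11: x=0 → posterior Beta(37/5, 26/3)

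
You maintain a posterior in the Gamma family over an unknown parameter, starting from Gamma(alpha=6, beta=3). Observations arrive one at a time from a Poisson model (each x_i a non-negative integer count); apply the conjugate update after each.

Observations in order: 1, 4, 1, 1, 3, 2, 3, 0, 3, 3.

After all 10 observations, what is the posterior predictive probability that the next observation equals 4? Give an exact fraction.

4668767840186406244829248456778055/48402864710969190843882074487652352

obs 1: x=1 → posterior Gamma(7, 4)
obs 2: x=4 → posterior Gamma(11, 5)
obs 3: x=1 → posterior Gamma(12, 6)
obs 4: x=1 → posterior Gamma(13, 7)
obs 5: x=3 → posterior Gamma(16, 8)
obs 6: x=2 → posterior Gamma(18, 9)
obs 7: x=3 → posterior Gamma(21, 10)
obs 8: x=0 → posterior Gamma(21, 11)
obs 9: x=3 → posterior Gamma(24, 12)
obs 10: x=3 → posterior Gamma(27, 13)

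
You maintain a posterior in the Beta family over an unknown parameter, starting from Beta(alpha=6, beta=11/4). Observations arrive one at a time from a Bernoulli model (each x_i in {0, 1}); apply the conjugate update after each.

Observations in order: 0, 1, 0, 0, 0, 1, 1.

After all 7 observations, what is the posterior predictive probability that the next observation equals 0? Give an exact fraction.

obs 1: x=0 → posterior Beta(6, 15/4)
obs 2: x=1 → posterior Beta(7, 15/4)
obs 3: x=0 → posterior Beta(7, 19/4)
obs 4: x=0 → posterior Beta(7, 23/4)
obs 5: x=0 → posterior Beta(7, 27/4)
obs 6: x=1 → posterior Beta(8, 27/4)
obs 7: x=1 → posterior Beta(9, 27/4)

3/7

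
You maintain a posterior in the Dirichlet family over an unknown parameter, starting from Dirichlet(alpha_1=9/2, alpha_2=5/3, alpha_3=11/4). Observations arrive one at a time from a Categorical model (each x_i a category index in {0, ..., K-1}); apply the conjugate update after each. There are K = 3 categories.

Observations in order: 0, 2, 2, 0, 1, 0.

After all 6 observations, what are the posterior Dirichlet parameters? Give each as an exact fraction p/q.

alpha_1=15/2, alpha_2=8/3, alpha_3=19/4

obs 1: x=0 → posterior Dirichlet(11/2, 5/3, 11/4)
obs 2: x=2 → posterior Dirichlet(11/2, 5/3, 15/4)
obs 3: x=2 → posterior Dirichlet(11/2, 5/3, 19/4)
obs 4: x=0 → posterior Dirichlet(13/2, 5/3, 19/4)
obs 5: x=1 → posterior Dirichlet(13/2, 8/3, 19/4)
obs 6: x=0 → posterior Dirichlet(15/2, 8/3, 19/4)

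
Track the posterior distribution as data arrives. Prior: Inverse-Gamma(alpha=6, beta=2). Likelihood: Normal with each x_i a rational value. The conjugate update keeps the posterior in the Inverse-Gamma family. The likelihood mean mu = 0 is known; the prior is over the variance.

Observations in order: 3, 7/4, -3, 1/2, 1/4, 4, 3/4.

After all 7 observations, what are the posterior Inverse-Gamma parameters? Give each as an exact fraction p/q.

obs 1: x=3 → posterior Inverse-Gamma(13/2, 13/2)
obs 2: x=7/4 → posterior Inverse-Gamma(7, 257/32)
obs 3: x=-3 → posterior Inverse-Gamma(15/2, 401/32)
obs 4: x=1/2 → posterior Inverse-Gamma(8, 405/32)
obs 5: x=1/4 → posterior Inverse-Gamma(17/2, 203/16)
obs 6: x=4 → posterior Inverse-Gamma(9, 331/16)
obs 7: x=3/4 → posterior Inverse-Gamma(19/2, 671/32)

alpha=19/2, beta=671/32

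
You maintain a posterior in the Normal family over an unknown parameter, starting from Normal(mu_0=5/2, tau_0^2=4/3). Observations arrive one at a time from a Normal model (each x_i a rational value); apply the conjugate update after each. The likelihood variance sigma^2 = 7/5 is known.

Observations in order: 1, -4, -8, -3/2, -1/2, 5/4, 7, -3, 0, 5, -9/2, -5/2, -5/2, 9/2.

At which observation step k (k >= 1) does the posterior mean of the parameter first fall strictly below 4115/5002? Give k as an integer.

k = 2

obs 1: x=1 → posterior Normal(145/82, 28/41)
obs 2: x=-4 → posterior Normal(-15/122, 28/61)
obs 3: x=-8 → posterior Normal(-335/162, 28/81)
obs 4: x=-3/2 → posterior Normal(-395/202, 28/101)
obs 5: x=-1/2 → posterior Normal(-415/242, 28/121)
obs 6: x=5/4 → posterior Normal(-365/282, 28/141)
obs 7: x=7 → posterior Normal(-85/322, 4/23)
obs 8: x=-3 → posterior Normal(-205/362, 28/181)
obs 9: x=0 → posterior Normal(-205/402, 28/201)
obs 10: x=5 → posterior Normal(-5/442, 28/221)
obs 11: x=-9/2 → posterior Normal(-185/482, 28/241)
obs 12: x=-5/2 → posterior Normal(-95/174, 28/261)
obs 13: x=-5/2 → posterior Normal(-385/562, 28/281)
obs 14: x=9/2 → posterior Normal(-205/602, 4/43)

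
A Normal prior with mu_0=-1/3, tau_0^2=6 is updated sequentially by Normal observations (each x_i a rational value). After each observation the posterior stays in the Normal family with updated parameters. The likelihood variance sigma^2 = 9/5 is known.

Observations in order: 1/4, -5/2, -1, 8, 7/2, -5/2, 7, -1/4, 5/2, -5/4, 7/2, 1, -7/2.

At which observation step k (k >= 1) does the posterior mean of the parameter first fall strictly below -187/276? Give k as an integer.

obs 1: x=1/4 → posterior Normal(3/26, 18/13)
obs 2: x=-5/2 → posterior Normal(-47/46, 18/23)
obs 3: x=-1 → posterior Normal(-67/66, 6/11)
obs 4: x=8 → posterior Normal(93/86, 18/43)
obs 5: x=7/2 → posterior Normal(163/106, 18/53)
obs 6: x=-5/2 → posterior Normal(113/126, 2/7)
obs 7: x=7 → posterior Normal(253/146, 18/73)
obs 8: x=-1/4 → posterior Normal(124/83, 18/83)
obs 9: x=5/2 → posterior Normal(149/93, 6/31)
obs 10: x=-5/4 → posterior Normal(273/206, 18/103)
obs 11: x=7/2 → posterior Normal(343/226, 18/113)
obs 12: x=1 → posterior Normal(121/82, 6/41)
obs 13: x=-7/2 → posterior Normal(293/266, 18/133)

k = 2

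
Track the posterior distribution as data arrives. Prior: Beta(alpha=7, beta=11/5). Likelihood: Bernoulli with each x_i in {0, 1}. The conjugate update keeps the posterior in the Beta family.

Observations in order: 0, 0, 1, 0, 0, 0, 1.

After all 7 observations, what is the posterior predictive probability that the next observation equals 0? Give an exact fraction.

4/9

obs 1: x=0 → posterior Beta(7, 16/5)
obs 2: x=0 → posterior Beta(7, 21/5)
obs 3: x=1 → posterior Beta(8, 21/5)
obs 4: x=0 → posterior Beta(8, 26/5)
obs 5: x=0 → posterior Beta(8, 31/5)
obs 6: x=0 → posterior Beta(8, 36/5)
obs 7: x=1 → posterior Beta(9, 36/5)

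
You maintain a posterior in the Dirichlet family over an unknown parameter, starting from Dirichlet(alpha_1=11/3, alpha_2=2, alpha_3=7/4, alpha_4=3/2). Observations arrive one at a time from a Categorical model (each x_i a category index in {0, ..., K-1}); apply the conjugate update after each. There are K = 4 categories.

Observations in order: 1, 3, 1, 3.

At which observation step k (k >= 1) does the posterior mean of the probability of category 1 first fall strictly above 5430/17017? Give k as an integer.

k = 3

obs 1: x=1 → posterior Dirichlet(11/3, 3, 7/4, 3/2)
obs 2: x=3 → posterior Dirichlet(11/3, 3, 7/4, 5/2)
obs 3: x=1 → posterior Dirichlet(11/3, 4, 7/4, 5/2)
obs 4: x=3 → posterior Dirichlet(11/3, 4, 7/4, 7/2)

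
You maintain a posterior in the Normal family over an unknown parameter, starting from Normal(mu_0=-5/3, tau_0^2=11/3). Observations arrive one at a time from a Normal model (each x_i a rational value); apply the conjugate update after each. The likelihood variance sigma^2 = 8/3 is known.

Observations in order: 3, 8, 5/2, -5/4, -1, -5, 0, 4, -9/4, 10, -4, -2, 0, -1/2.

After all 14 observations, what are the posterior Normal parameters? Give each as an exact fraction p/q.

mu_0=679/972, tau_0^2=44/243

obs 1: x=3 → posterior Normal(59/57, 88/57)
obs 2: x=8 → posterior Normal(323/90, 44/45)
obs 3: x=5/2 → posterior Normal(811/246, 88/123)
obs 4: x=-5/4 → posterior Normal(1457/624, 22/39)
obs 5: x=-1 → posterior Normal(1325/756, 88/189)
obs 6: x=-5 → posterior Normal(665/888, 44/111)
obs 7: x=0 → posterior Normal(133/204, 88/255)
obs 8: x=4 → posterior Normal(1193/1152, 11/36)
obs 9: x=-9/4 → posterior Normal(224/321, 88/321)
obs 10: x=10 → posterior Normal(277/177, 44/177)
obs 11: x=-4 → posterior Normal(422/387, 88/387)
obs 12: x=-2 → posterior Normal(89/105, 22/105)
obs 13: x=0 → posterior Normal(356/453, 88/453)
obs 14: x=-1/2 → posterior Normal(679/972, 44/243)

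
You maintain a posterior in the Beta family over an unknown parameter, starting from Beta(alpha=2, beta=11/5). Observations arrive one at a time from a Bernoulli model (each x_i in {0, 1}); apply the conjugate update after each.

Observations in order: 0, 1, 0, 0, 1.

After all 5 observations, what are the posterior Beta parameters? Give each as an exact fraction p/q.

obs 1: x=0 → posterior Beta(2, 16/5)
obs 2: x=1 → posterior Beta(3, 16/5)
obs 3: x=0 → posterior Beta(3, 21/5)
obs 4: x=0 → posterior Beta(3, 26/5)
obs 5: x=1 → posterior Beta(4, 26/5)

alpha=4, beta=26/5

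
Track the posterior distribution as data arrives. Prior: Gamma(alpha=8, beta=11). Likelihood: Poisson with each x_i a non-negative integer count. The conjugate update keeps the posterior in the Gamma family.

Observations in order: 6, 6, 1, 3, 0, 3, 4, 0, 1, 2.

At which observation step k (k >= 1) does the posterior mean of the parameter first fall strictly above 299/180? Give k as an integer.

k = 7

obs 1: x=6 → posterior Gamma(14, 12)
obs 2: x=6 → posterior Gamma(20, 13)
obs 3: x=1 → posterior Gamma(21, 14)
obs 4: x=3 → posterior Gamma(24, 15)
obs 5: x=0 → posterior Gamma(24, 16)
obs 6: x=3 → posterior Gamma(27, 17)
obs 7: x=4 → posterior Gamma(31, 18)
obs 8: x=0 → posterior Gamma(31, 19)
obs 9: x=1 → posterior Gamma(32, 20)
obs 10: x=2 → posterior Gamma(34, 21)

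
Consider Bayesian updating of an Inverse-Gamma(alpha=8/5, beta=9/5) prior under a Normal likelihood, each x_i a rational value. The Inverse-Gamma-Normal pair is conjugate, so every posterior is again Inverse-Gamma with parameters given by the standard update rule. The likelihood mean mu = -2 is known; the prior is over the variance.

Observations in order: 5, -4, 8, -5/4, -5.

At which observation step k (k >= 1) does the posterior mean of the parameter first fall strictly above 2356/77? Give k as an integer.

k = 3

obs 1: x=5 → posterior Inverse-Gamma(21/10, 263/10)
obs 2: x=-4 → posterior Inverse-Gamma(13/5, 283/10)
obs 3: x=8 → posterior Inverse-Gamma(31/10, 783/10)
obs 4: x=-5/4 → posterior Inverse-Gamma(18/5, 12573/160)
obs 5: x=-5 → posterior Inverse-Gamma(41/10, 13293/160)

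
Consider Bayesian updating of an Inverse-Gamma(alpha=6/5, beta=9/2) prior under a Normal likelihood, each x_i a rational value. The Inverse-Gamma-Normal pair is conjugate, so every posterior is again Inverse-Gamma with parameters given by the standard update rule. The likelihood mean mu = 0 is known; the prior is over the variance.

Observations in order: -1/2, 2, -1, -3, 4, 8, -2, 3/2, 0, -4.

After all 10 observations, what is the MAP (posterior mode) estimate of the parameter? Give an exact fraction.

1255/144

obs 1: x=-1/2 → posterior Inverse-Gamma(17/10, 37/8)
obs 2: x=2 → posterior Inverse-Gamma(11/5, 53/8)
obs 3: x=-1 → posterior Inverse-Gamma(27/10, 57/8)
obs 4: x=-3 → posterior Inverse-Gamma(16/5, 93/8)
obs 5: x=4 → posterior Inverse-Gamma(37/10, 157/8)
obs 6: x=8 → posterior Inverse-Gamma(21/5, 413/8)
obs 7: x=-2 → posterior Inverse-Gamma(47/10, 429/8)
obs 8: x=3/2 → posterior Inverse-Gamma(26/5, 219/4)
obs 9: x=0 → posterior Inverse-Gamma(57/10, 219/4)
obs 10: x=-4 → posterior Inverse-Gamma(31/5, 251/4)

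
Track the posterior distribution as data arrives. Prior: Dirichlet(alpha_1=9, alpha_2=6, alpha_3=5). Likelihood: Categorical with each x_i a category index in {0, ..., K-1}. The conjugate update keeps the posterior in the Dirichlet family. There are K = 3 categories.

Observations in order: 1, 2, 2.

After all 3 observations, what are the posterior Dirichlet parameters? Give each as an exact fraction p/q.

alpha_1=9, alpha_2=7, alpha_3=7

obs 1: x=1 → posterior Dirichlet(9, 7, 5)
obs 2: x=2 → posterior Dirichlet(9, 7, 6)
obs 3: x=2 → posterior Dirichlet(9, 7, 7)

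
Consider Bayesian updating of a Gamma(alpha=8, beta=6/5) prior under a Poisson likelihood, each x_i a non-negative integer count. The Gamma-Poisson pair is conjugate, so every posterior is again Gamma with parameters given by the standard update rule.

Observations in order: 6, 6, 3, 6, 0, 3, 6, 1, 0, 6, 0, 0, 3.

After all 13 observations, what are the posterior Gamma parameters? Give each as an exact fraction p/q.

alpha=48, beta=71/5

obs 1: x=6 → posterior Gamma(14, 11/5)
obs 2: x=6 → posterior Gamma(20, 16/5)
obs 3: x=3 → posterior Gamma(23, 21/5)
obs 4: x=6 → posterior Gamma(29, 26/5)
obs 5: x=0 → posterior Gamma(29, 31/5)
obs 6: x=3 → posterior Gamma(32, 36/5)
obs 7: x=6 → posterior Gamma(38, 41/5)
obs 8: x=1 → posterior Gamma(39, 46/5)
obs 9: x=0 → posterior Gamma(39, 51/5)
obs 10: x=6 → posterior Gamma(45, 56/5)
obs 11: x=0 → posterior Gamma(45, 61/5)
obs 12: x=0 → posterior Gamma(45, 66/5)
obs 13: x=3 → posterior Gamma(48, 71/5)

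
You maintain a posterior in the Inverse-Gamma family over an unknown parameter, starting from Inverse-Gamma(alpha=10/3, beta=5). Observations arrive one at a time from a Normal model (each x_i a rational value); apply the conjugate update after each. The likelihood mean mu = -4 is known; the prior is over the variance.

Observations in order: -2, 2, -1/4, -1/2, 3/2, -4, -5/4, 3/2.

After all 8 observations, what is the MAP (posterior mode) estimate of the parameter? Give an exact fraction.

693/80

obs 1: x=-2 → posterior Inverse-Gamma(23/6, 7)
obs 2: x=2 → posterior Inverse-Gamma(13/3, 25)
obs 3: x=-1/4 → posterior Inverse-Gamma(29/6, 1025/32)
obs 4: x=-1/2 → posterior Inverse-Gamma(16/3, 1221/32)
obs 5: x=3/2 → posterior Inverse-Gamma(35/6, 1705/32)
obs 6: x=-4 → posterior Inverse-Gamma(19/3, 1705/32)
obs 7: x=-5/4 → posterior Inverse-Gamma(41/6, 913/16)
obs 8: x=3/2 → posterior Inverse-Gamma(22/3, 1155/16)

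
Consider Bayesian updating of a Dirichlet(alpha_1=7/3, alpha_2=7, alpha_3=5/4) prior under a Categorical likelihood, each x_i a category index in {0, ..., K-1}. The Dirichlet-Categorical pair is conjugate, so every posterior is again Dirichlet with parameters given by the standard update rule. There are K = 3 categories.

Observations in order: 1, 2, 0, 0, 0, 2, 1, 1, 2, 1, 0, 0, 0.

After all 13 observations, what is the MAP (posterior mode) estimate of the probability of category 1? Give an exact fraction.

obs 1: x=1 → posterior Dirichlet(7/3, 8, 5/4)
obs 2: x=2 → posterior Dirichlet(7/3, 8, 9/4)
obs 3: x=0 → posterior Dirichlet(10/3, 8, 9/4)
obs 4: x=0 → posterior Dirichlet(13/3, 8, 9/4)
obs 5: x=0 → posterior Dirichlet(16/3, 8, 9/4)
obs 6: x=2 → posterior Dirichlet(16/3, 8, 13/4)
obs 7: x=1 → posterior Dirichlet(16/3, 9, 13/4)
obs 8: x=1 → posterior Dirichlet(16/3, 10, 13/4)
obs 9: x=2 → posterior Dirichlet(16/3, 10, 17/4)
obs 10: x=1 → posterior Dirichlet(16/3, 11, 17/4)
obs 11: x=0 → posterior Dirichlet(19/3, 11, 17/4)
obs 12: x=0 → posterior Dirichlet(22/3, 11, 17/4)
obs 13: x=0 → posterior Dirichlet(25/3, 11, 17/4)

120/247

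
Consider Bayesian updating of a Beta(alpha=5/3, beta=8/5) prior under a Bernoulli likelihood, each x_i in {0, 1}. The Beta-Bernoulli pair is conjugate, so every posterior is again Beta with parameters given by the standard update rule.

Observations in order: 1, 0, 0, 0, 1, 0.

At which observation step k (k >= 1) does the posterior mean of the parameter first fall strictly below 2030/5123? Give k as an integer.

obs 1: x=1 → posterior Beta(8/3, 8/5)
obs 2: x=0 → posterior Beta(8/3, 13/5)
obs 3: x=0 → posterior Beta(8/3, 18/5)
obs 4: x=0 → posterior Beta(8/3, 23/5)
obs 5: x=1 → posterior Beta(11/3, 23/5)
obs 6: x=0 → posterior Beta(11/3, 28/5)

k = 4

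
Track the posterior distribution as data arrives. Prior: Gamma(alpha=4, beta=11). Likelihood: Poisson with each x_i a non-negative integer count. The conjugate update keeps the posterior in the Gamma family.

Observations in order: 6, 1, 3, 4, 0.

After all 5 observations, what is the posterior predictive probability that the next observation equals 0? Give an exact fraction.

4722366482869645213696/14063084452067724991009

obs 1: x=6 → posterior Gamma(10, 12)
obs 2: x=1 → posterior Gamma(11, 13)
obs 3: x=3 → posterior Gamma(14, 14)
obs 4: x=4 → posterior Gamma(18, 15)
obs 5: x=0 → posterior Gamma(18, 16)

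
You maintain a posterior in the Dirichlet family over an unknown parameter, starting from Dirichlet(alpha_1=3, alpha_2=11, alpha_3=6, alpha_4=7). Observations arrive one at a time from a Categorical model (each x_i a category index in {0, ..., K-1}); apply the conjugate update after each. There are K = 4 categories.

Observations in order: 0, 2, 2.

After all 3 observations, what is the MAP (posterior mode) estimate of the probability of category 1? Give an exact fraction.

obs 1: x=0 → posterior Dirichlet(4, 11, 6, 7)
obs 2: x=2 → posterior Dirichlet(4, 11, 7, 7)
obs 3: x=2 → posterior Dirichlet(4, 11, 8, 7)

5/13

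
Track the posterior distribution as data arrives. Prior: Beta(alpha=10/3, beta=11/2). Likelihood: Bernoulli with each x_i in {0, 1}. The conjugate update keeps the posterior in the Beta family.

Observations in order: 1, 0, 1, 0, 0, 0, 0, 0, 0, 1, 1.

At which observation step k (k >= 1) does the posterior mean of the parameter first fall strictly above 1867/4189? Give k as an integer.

obs 1: x=1 → posterior Beta(13/3, 11/2)
obs 2: x=0 → posterior Beta(13/3, 13/2)
obs 3: x=1 → posterior Beta(16/3, 13/2)
obs 4: x=0 → posterior Beta(16/3, 15/2)
obs 5: x=0 → posterior Beta(16/3, 17/2)
obs 6: x=0 → posterior Beta(16/3, 19/2)
obs 7: x=0 → posterior Beta(16/3, 21/2)
obs 8: x=0 → posterior Beta(16/3, 23/2)
obs 9: x=0 → posterior Beta(16/3, 25/2)
obs 10: x=1 → posterior Beta(19/3, 25/2)
obs 11: x=1 → posterior Beta(22/3, 25/2)

k = 3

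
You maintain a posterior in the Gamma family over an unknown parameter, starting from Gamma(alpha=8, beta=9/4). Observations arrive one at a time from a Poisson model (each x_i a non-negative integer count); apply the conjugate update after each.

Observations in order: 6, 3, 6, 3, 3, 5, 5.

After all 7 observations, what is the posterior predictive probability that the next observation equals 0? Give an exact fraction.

14449979754459785493873233887728295303248405238133803036805773/791717805254439023624865699561776475898803884688668051353443161

obs 1: x=6 → posterior Gamma(14, 13/4)
obs 2: x=3 → posterior Gamma(17, 17/4)
obs 3: x=6 → posterior Gamma(23, 21/4)
obs 4: x=3 → posterior Gamma(26, 25/4)
obs 5: x=3 → posterior Gamma(29, 29/4)
obs 6: x=5 → posterior Gamma(34, 33/4)
obs 7: x=5 → posterior Gamma(39, 37/4)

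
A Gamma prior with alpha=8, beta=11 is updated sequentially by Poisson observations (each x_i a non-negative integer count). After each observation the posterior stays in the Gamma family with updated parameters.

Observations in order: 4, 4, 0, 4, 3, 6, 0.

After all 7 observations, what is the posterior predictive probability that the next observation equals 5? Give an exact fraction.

600158921816741510371258727256652039323648/30034640110980377619945846078500632729311721

obs 1: x=4 → posterior Gamma(12, 12)
obs 2: x=4 → posterior Gamma(16, 13)
obs 3: x=0 → posterior Gamma(16, 14)
obs 4: x=4 → posterior Gamma(20, 15)
obs 5: x=3 → posterior Gamma(23, 16)
obs 6: x=6 → posterior Gamma(29, 17)
obs 7: x=0 → posterior Gamma(29, 18)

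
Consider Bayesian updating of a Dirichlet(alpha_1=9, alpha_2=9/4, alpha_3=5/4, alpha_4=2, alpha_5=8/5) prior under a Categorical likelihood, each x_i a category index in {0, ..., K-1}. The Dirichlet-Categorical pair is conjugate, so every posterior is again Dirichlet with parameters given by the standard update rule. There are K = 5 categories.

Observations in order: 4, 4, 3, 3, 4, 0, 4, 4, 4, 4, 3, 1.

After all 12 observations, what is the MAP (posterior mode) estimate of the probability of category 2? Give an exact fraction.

5/462

obs 1: x=4 → posterior Dirichlet(9, 9/4, 5/4, 2, 13/5)
obs 2: x=4 → posterior Dirichlet(9, 9/4, 5/4, 2, 18/5)
obs 3: x=3 → posterior Dirichlet(9, 9/4, 5/4, 3, 18/5)
obs 4: x=3 → posterior Dirichlet(9, 9/4, 5/4, 4, 18/5)
obs 5: x=4 → posterior Dirichlet(9, 9/4, 5/4, 4, 23/5)
obs 6: x=0 → posterior Dirichlet(10, 9/4, 5/4, 4, 23/5)
obs 7: x=4 → posterior Dirichlet(10, 9/4, 5/4, 4, 28/5)
obs 8: x=4 → posterior Dirichlet(10, 9/4, 5/4, 4, 33/5)
obs 9: x=4 → posterior Dirichlet(10, 9/4, 5/4, 4, 38/5)
obs 10: x=4 → posterior Dirichlet(10, 9/4, 5/4, 4, 43/5)
obs 11: x=3 → posterior Dirichlet(10, 9/4, 5/4, 5, 43/5)
obs 12: x=1 → posterior Dirichlet(10, 13/4, 5/4, 5, 43/5)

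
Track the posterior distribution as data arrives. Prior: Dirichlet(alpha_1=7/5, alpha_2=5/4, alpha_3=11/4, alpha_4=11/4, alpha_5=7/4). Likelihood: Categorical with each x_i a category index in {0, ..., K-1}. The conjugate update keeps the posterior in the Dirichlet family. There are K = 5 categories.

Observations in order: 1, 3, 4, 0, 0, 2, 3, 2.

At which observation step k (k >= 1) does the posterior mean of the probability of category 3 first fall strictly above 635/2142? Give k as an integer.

obs 1: x=1 → posterior Dirichlet(7/5, 9/4, 11/4, 11/4, 7/4)
obs 2: x=3 → posterior Dirichlet(7/5, 9/4, 11/4, 15/4, 7/4)
obs 3: x=4 → posterior Dirichlet(7/5, 9/4, 11/4, 15/4, 11/4)
obs 4: x=0 → posterior Dirichlet(12/5, 9/4, 11/4, 15/4, 11/4)
obs 5: x=0 → posterior Dirichlet(17/5, 9/4, 11/4, 15/4, 11/4)
obs 6: x=2 → posterior Dirichlet(17/5, 9/4, 15/4, 15/4, 11/4)
obs 7: x=3 → posterior Dirichlet(17/5, 9/4, 15/4, 19/4, 11/4)
obs 8: x=2 → posterior Dirichlet(17/5, 9/4, 19/4, 19/4, 11/4)

k = 2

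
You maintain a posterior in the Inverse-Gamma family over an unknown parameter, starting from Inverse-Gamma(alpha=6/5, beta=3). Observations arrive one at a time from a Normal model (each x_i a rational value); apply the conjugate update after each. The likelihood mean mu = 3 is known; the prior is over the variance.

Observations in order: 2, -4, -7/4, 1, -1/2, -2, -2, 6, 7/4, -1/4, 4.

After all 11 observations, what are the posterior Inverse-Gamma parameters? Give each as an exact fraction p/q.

obs 1: x=2 → posterior Inverse-Gamma(17/10, 7/2)
obs 2: x=-4 → posterior Inverse-Gamma(11/5, 28)
obs 3: x=-7/4 → posterior Inverse-Gamma(27/10, 1257/32)
obs 4: x=1 → posterior Inverse-Gamma(16/5, 1321/32)
obs 5: x=-1/2 → posterior Inverse-Gamma(37/10, 1517/32)
obs 6: x=-2 → posterior Inverse-Gamma(21/5, 1917/32)
obs 7: x=-2 → posterior Inverse-Gamma(47/10, 2317/32)
obs 8: x=6 → posterior Inverse-Gamma(26/5, 2461/32)
obs 9: x=7/4 → posterior Inverse-Gamma(57/10, 1243/16)
obs 10: x=-1/4 → posterior Inverse-Gamma(31/5, 2655/32)
obs 11: x=4 → posterior Inverse-Gamma(67/10, 2671/32)

alpha=67/10, beta=2671/32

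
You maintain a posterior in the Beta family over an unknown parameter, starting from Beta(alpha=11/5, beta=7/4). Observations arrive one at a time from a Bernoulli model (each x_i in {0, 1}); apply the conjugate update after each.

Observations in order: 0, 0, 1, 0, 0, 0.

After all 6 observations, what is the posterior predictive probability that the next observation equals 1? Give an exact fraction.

64/199

obs 1: x=0 → posterior Beta(11/5, 11/4)
obs 2: x=0 → posterior Beta(11/5, 15/4)
obs 3: x=1 → posterior Beta(16/5, 15/4)
obs 4: x=0 → posterior Beta(16/5, 19/4)
obs 5: x=0 → posterior Beta(16/5, 23/4)
obs 6: x=0 → posterior Beta(16/5, 27/4)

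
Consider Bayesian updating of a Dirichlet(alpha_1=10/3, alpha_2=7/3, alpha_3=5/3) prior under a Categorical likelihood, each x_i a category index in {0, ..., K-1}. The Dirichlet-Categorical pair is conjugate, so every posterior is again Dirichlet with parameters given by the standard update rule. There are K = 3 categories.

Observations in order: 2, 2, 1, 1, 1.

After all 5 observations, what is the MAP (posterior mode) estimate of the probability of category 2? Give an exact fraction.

obs 1: x=2 → posterior Dirichlet(10/3, 7/3, 8/3)
obs 2: x=2 → posterior Dirichlet(10/3, 7/3, 11/3)
obs 3: x=1 → posterior Dirichlet(10/3, 10/3, 11/3)
obs 4: x=1 → posterior Dirichlet(10/3, 13/3, 11/3)
obs 5: x=1 → posterior Dirichlet(10/3, 16/3, 11/3)

2/7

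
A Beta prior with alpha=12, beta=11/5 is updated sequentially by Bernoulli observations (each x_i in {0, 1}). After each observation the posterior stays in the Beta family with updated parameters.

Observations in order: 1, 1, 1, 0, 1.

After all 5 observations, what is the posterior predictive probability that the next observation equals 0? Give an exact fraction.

1/6

obs 1: x=1 → posterior Beta(13, 11/5)
obs 2: x=1 → posterior Beta(14, 11/5)
obs 3: x=1 → posterior Beta(15, 11/5)
obs 4: x=0 → posterior Beta(15, 16/5)
obs 5: x=1 → posterior Beta(16, 16/5)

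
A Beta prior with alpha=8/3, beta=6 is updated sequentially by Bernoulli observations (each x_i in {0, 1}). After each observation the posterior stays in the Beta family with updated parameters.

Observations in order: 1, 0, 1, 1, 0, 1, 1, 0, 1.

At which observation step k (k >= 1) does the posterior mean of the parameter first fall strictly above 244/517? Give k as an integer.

k = 7

obs 1: x=1 → posterior Beta(11/3, 6)
obs 2: x=0 → posterior Beta(11/3, 7)
obs 3: x=1 → posterior Beta(14/3, 7)
obs 4: x=1 → posterior Beta(17/3, 7)
obs 5: x=0 → posterior Beta(17/3, 8)
obs 6: x=1 → posterior Beta(20/3, 8)
obs 7: x=1 → posterior Beta(23/3, 8)
obs 8: x=0 → posterior Beta(23/3, 9)
obs 9: x=1 → posterior Beta(26/3, 9)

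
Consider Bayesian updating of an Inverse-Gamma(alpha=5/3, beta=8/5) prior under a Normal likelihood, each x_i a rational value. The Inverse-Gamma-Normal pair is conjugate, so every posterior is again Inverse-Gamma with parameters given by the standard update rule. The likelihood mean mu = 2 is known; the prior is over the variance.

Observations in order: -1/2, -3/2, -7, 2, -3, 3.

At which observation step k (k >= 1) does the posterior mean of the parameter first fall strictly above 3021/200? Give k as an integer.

k = 3

obs 1: x=-1/2 → posterior Inverse-Gamma(13/6, 189/40)
obs 2: x=-3/2 → posterior Inverse-Gamma(8/3, 217/20)
obs 3: x=-7 → posterior Inverse-Gamma(19/6, 1027/20)
obs 4: x=2 → posterior Inverse-Gamma(11/3, 1027/20)
obs 5: x=-3 → posterior Inverse-Gamma(25/6, 1277/20)
obs 6: x=3 → posterior Inverse-Gamma(14/3, 1287/20)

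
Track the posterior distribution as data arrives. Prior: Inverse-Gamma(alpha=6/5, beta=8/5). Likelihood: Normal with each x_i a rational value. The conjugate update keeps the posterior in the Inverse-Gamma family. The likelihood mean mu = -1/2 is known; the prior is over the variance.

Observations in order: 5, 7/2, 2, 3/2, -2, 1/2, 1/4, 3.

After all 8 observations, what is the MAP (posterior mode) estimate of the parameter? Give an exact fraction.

6061/992

obs 1: x=5 → posterior Inverse-Gamma(17/10, 669/40)
obs 2: x=7/2 → posterior Inverse-Gamma(11/5, 989/40)
obs 3: x=2 → posterior Inverse-Gamma(27/10, 557/20)
obs 4: x=3/2 → posterior Inverse-Gamma(16/5, 597/20)
obs 5: x=-2 → posterior Inverse-Gamma(37/10, 1239/40)
obs 6: x=1/2 → posterior Inverse-Gamma(21/5, 1259/40)
obs 7: x=1/4 → posterior Inverse-Gamma(47/10, 5081/160)
obs 8: x=3 → posterior Inverse-Gamma(26/5, 6061/160)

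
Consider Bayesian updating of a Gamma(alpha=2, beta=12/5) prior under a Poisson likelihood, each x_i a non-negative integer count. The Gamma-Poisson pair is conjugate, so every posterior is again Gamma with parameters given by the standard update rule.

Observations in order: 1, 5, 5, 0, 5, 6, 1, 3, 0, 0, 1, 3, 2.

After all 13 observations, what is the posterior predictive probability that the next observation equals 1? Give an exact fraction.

1175177807769196042184044431428295064534011182553940807519987924765/4813431965730594434978711295130750966762574598850482291125239414784

obs 1: x=1 → posterior Gamma(3, 17/5)
obs 2: x=5 → posterior Gamma(8, 22/5)
obs 3: x=5 → posterior Gamma(13, 27/5)
obs 4: x=0 → posterior Gamma(13, 32/5)
obs 5: x=5 → posterior Gamma(18, 37/5)
obs 6: x=6 → posterior Gamma(24, 42/5)
obs 7: x=1 → posterior Gamma(25, 47/5)
obs 8: x=3 → posterior Gamma(28, 52/5)
obs 9: x=0 → posterior Gamma(28, 57/5)
obs 10: x=0 → posterior Gamma(28, 62/5)
obs 11: x=1 → posterior Gamma(29, 67/5)
obs 12: x=3 → posterior Gamma(32, 72/5)
obs 13: x=2 → posterior Gamma(34, 77/5)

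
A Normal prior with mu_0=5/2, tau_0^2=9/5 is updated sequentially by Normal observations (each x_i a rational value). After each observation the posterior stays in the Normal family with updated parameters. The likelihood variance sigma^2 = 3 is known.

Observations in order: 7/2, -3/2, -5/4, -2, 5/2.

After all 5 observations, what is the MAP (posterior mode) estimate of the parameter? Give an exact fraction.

13/16

obs 1: x=7/2 → posterior Normal(23/8, 9/8)
obs 2: x=-3/2 → posterior Normal(37/22, 9/11)
obs 3: x=-5/4 → posterior Normal(59/56, 9/14)
obs 4: x=-2 → posterior Normal(35/68, 9/17)
obs 5: x=5/2 → posterior Normal(13/16, 9/20)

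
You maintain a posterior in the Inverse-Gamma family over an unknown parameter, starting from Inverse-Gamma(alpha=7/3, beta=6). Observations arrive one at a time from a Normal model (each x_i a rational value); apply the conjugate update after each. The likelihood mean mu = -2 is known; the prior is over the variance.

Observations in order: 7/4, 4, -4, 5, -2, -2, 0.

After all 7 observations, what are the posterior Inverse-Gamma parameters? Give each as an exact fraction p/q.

obs 1: x=7/4 → posterior Inverse-Gamma(17/6, 417/32)
obs 2: x=4 → posterior Inverse-Gamma(10/3, 993/32)
obs 3: x=-4 → posterior Inverse-Gamma(23/6, 1057/32)
obs 4: x=5 → posterior Inverse-Gamma(13/3, 1841/32)
obs 5: x=-2 → posterior Inverse-Gamma(29/6, 1841/32)
obs 6: x=-2 → posterior Inverse-Gamma(16/3, 1841/32)
obs 7: x=0 → posterior Inverse-Gamma(35/6, 1905/32)

alpha=35/6, beta=1905/32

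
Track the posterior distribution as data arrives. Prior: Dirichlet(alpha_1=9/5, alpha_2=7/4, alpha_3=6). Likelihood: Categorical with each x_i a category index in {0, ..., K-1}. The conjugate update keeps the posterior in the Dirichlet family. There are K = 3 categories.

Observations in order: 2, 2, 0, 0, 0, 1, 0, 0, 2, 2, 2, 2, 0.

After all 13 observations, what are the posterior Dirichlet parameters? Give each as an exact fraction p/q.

obs 1: x=2 → posterior Dirichlet(9/5, 7/4, 7)
obs 2: x=2 → posterior Dirichlet(9/5, 7/4, 8)
obs 3: x=0 → posterior Dirichlet(14/5, 7/4, 8)
obs 4: x=0 → posterior Dirichlet(19/5, 7/4, 8)
obs 5: x=0 → posterior Dirichlet(24/5, 7/4, 8)
obs 6: x=1 → posterior Dirichlet(24/5, 11/4, 8)
obs 7: x=0 → posterior Dirichlet(29/5, 11/4, 8)
obs 8: x=0 → posterior Dirichlet(34/5, 11/4, 8)
obs 9: x=2 → posterior Dirichlet(34/5, 11/4, 9)
obs 10: x=2 → posterior Dirichlet(34/5, 11/4, 10)
obs 11: x=2 → posterior Dirichlet(34/5, 11/4, 11)
obs 12: x=2 → posterior Dirichlet(34/5, 11/4, 12)
obs 13: x=0 → posterior Dirichlet(39/5, 11/4, 12)

alpha_1=39/5, alpha_2=11/4, alpha_3=12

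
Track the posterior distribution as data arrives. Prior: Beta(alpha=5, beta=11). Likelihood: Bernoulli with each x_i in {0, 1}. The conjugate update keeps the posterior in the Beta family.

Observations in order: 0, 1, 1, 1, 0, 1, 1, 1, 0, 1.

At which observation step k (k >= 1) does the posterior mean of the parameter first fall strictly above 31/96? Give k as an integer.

k = 2

obs 1: x=0 → posterior Beta(5, 12)
obs 2: x=1 → posterior Beta(6, 12)
obs 3: x=1 → posterior Beta(7, 12)
obs 4: x=1 → posterior Beta(8, 12)
obs 5: x=0 → posterior Beta(8, 13)
obs 6: x=1 → posterior Beta(9, 13)
obs 7: x=1 → posterior Beta(10, 13)
obs 8: x=1 → posterior Beta(11, 13)
obs 9: x=0 → posterior Beta(11, 14)
obs 10: x=1 → posterior Beta(12, 14)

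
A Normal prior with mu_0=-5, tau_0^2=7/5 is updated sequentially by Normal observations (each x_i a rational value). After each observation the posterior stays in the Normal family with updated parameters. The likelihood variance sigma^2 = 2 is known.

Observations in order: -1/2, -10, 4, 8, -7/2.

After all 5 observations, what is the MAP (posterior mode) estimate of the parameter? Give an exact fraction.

-64/45

obs 1: x=-1/2 → posterior Normal(-107/34, 14/17)
obs 2: x=-10 → posterior Normal(-247/48, 7/12)
obs 3: x=4 → posterior Normal(-191/62, 14/31)
obs 4: x=8 → posterior Normal(-79/76, 7/19)
obs 5: x=-7/2 → posterior Normal(-64/45, 14/45)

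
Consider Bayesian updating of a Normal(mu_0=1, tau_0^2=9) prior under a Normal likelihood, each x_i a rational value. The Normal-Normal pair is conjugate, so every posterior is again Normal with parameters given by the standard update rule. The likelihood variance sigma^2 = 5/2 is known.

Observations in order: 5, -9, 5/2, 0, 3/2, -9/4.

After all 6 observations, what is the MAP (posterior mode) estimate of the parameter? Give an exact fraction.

-71/226

obs 1: x=5 → posterior Normal(95/23, 45/23)
obs 2: x=-9 → posterior Normal(-67/41, 45/41)
obs 3: x=5/2 → posterior Normal(-22/59, 45/59)
obs 4: x=0 → posterior Normal(-2/7, 45/77)
obs 5: x=3/2 → posterior Normal(1/19, 9/19)
obs 6: x=-9/4 → posterior Normal(-71/226, 45/113)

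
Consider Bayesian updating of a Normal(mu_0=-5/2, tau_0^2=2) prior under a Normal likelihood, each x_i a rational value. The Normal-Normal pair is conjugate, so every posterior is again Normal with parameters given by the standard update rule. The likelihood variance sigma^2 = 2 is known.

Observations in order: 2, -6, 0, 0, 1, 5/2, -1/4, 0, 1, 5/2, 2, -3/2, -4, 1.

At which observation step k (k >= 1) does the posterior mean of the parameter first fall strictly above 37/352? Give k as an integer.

k = 11

obs 1: x=2 → posterior Normal(-1/4, 1)
obs 2: x=-6 → posterior Normal(-13/6, 2/3)
obs 3: x=0 → posterior Normal(-13/8, 1/2)
obs 4: x=0 → posterior Normal(-13/10, 2/5)
obs 5: x=1 → posterior Normal(-11/12, 1/3)
obs 6: x=5/2 → posterior Normal(-3/7, 2/7)
obs 7: x=-1/4 → posterior Normal(-13/32, 1/4)
obs 8: x=0 → posterior Normal(-13/36, 2/9)
obs 9: x=1 → posterior Normal(-9/40, 1/5)
obs 10: x=5/2 → posterior Normal(1/44, 2/11)
obs 11: x=2 → posterior Normal(3/16, 1/6)
obs 12: x=-3/2 → posterior Normal(3/52, 2/13)
obs 13: x=-4 → posterior Normal(-13/56, 1/7)
obs 14: x=1 → posterior Normal(-3/20, 2/15)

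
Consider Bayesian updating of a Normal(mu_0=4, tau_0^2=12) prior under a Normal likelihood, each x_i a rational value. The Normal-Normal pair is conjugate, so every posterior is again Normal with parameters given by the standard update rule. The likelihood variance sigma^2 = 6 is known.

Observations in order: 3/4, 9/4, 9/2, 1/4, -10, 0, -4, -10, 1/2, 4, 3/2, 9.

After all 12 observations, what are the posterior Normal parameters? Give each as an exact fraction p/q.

obs 1: x=3/4 → posterior Normal(11/6, 4)
obs 2: x=9/4 → posterior Normal(2, 12/5)
obs 3: x=9/2 → posterior Normal(19/7, 12/7)
obs 4: x=1/4 → posterior Normal(13/6, 4/3)
obs 5: x=-10 → posterior Normal(-1/22, 12/11)
obs 6: x=0 → posterior Normal(-1/26, 12/13)
obs 7: x=-4 → posterior Normal(-17/30, 4/5)
obs 8: x=-10 → posterior Normal(-57/34, 12/17)
obs 9: x=1/2 → posterior Normal(-55/38, 12/19)
obs 10: x=4 → posterior Normal(-13/14, 4/7)
obs 11: x=3/2 → posterior Normal(-33/46, 12/23)
obs 12: x=9 → posterior Normal(3/50, 12/25)

mu_0=3/50, tau_0^2=12/25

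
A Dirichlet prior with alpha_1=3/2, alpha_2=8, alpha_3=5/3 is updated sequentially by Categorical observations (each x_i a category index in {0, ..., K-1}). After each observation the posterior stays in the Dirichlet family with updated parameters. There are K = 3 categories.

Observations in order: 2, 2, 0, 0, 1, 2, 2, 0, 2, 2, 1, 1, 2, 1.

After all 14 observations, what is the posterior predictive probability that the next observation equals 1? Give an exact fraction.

obs 1: x=2 → posterior Dirichlet(3/2, 8, 8/3)
obs 2: x=2 → posterior Dirichlet(3/2, 8, 11/3)
obs 3: x=0 → posterior Dirichlet(5/2, 8, 11/3)
obs 4: x=0 → posterior Dirichlet(7/2, 8, 11/3)
obs 5: x=1 → posterior Dirichlet(7/2, 9, 11/3)
obs 6: x=2 → posterior Dirichlet(7/2, 9, 14/3)
obs 7: x=2 → posterior Dirichlet(7/2, 9, 17/3)
obs 8: x=0 → posterior Dirichlet(9/2, 9, 17/3)
obs 9: x=2 → posterior Dirichlet(9/2, 9, 20/3)
obs 10: x=2 → posterior Dirichlet(9/2, 9, 23/3)
obs 11: x=1 → posterior Dirichlet(9/2, 10, 23/3)
obs 12: x=1 → posterior Dirichlet(9/2, 11, 23/3)
obs 13: x=2 → posterior Dirichlet(9/2, 11, 26/3)
obs 14: x=1 → posterior Dirichlet(9/2, 12, 26/3)

72/151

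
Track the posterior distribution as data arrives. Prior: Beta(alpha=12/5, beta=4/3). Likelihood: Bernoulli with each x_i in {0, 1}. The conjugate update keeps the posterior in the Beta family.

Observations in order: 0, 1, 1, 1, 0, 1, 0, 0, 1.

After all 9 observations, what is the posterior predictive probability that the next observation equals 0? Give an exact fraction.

obs 1: x=0 → posterior Beta(12/5, 7/3)
obs 2: x=1 → posterior Beta(17/5, 7/3)
obs 3: x=1 → posterior Beta(22/5, 7/3)
obs 4: x=1 → posterior Beta(27/5, 7/3)
obs 5: x=0 → posterior Beta(27/5, 10/3)
obs 6: x=1 → posterior Beta(32/5, 10/3)
obs 7: x=0 → posterior Beta(32/5, 13/3)
obs 8: x=0 → posterior Beta(32/5, 16/3)
obs 9: x=1 → posterior Beta(37/5, 16/3)

80/191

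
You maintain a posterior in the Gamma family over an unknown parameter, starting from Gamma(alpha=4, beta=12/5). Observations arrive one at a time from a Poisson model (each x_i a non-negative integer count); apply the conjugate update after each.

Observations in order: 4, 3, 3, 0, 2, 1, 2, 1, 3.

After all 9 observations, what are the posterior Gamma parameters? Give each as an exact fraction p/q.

obs 1: x=4 → posterior Gamma(8, 17/5)
obs 2: x=3 → posterior Gamma(11, 22/5)
obs 3: x=3 → posterior Gamma(14, 27/5)
obs 4: x=0 → posterior Gamma(14, 32/5)
obs 5: x=2 → posterior Gamma(16, 37/5)
obs 6: x=1 → posterior Gamma(17, 42/5)
obs 7: x=2 → posterior Gamma(19, 47/5)
obs 8: x=1 → posterior Gamma(20, 52/5)
obs 9: x=3 → posterior Gamma(23, 57/5)

alpha=23, beta=57/5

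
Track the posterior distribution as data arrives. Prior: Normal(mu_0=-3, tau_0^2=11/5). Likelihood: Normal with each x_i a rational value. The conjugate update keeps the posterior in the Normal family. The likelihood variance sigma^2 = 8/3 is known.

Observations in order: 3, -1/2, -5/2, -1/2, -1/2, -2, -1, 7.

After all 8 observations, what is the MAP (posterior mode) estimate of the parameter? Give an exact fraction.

obs 1: x=3 → posterior Normal(-21/73, 88/73)
obs 2: x=-1/2 → posterior Normal(-75/212, 44/53)
obs 3: x=-5/2 → posterior Normal(-120/139, 88/139)
obs 4: x=-1/2 → posterior Normal(-273/344, 22/43)
obs 5: x=-1/2 → posterior Normal(-153/205, 88/205)
obs 6: x=-2 → posterior Normal(-219/238, 44/119)
obs 7: x=-1 → posterior Normal(-252/271, 88/271)
obs 8: x=7 → posterior Normal(-21/304, 11/38)

-21/304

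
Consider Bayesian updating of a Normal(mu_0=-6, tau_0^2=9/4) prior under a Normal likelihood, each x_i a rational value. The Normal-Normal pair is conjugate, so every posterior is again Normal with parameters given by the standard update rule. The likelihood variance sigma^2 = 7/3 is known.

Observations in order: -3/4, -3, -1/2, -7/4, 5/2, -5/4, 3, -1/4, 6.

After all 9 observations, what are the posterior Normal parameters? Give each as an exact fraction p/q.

obs 1: x=-3/4 → posterior Normal(-753/220, 63/55)
obs 2: x=-3 → posterior Normal(-1077/328, 63/82)
obs 3: x=-1/2 → posterior Normal(-1131/436, 63/109)
obs 4: x=-7/4 → posterior Normal(-165/68, 63/136)
obs 5: x=5/2 → posterior Normal(-525/326, 63/163)
obs 6: x=-5/4 → posterior Normal(-237/152, 63/190)
obs 7: x=3 → posterior Normal(-123/124, 9/31)
obs 8: x=-1/4 → posterior Normal(-111/122, 63/244)
obs 9: x=6 → posterior Normal(-60/271, 63/271)

mu_0=-60/271, tau_0^2=63/271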